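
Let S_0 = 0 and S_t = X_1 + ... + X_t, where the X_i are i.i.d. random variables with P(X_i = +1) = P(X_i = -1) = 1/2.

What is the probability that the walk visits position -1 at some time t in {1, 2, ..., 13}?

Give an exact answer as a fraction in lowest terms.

Answer: 1619/2048

Derivation:
Count via complement. Let g(t,s) = #length-t paths at position s with S_1..S_t all ≠ -1.
g(t,s) = g(t-1,s-1) + g(t-1,s+1) for s ≠ -1; g(t,-1) = 0.
t=0: g(0,0)=1
t=1: g(1,1)=1
t=2: g(2,0)=1 g(2,2)=1
t=3: g(3,1)=2 g(3,3)=1
t=4: g(4,0)=2 g(4,2)=3 g(4,4)=1
t=5: g(5,1)=5 g(5,3)=4 g(5,5)=1
t=6: g(6,0)=5 g(6,2)=9 g(6,4)=5 g(6,6)=1
t=7: g(7,1)=14 g(7,3)=14 g(7,5)=6 g(7,7)=1
t=8: g(8,0)=14 g(8,2)=28 g(8,4)=20 g(8,6)=7 g(8,8)=1
t=9: g(9,1)=42 g(9,3)=48 g(9,5)=27 g(9,7)=8 g(9,9)=1
t=10: g(10,0)=42 g(10,2)=90 g(10,4)=75 g(10,6)=35 g(10,8)=9 g(10,10)=1
t=11: g(11,1)=132 g(11,3)=165 g(11,5)=110 g(11,7)=44 g(11,9)=10 g(11,11)=1
t=12: g(12,0)=132 g(12,2)=297 g(12,4)=275 g(12,6)=154 g(12,8)=54 g(12,10)=11 g(12,12)=1
t=13: g(13,1)=429 g(13,3)=572 g(13,5)=429 g(13,7)=208 g(13,9)=65 g(13,11)=12 g(13,13)=1
Paths never hitting -1: Σ_s g(13,s) = 1716
Paths hitting -1: 2^13 - 1716 = 6476
P = 6476/8192 = 1619/2048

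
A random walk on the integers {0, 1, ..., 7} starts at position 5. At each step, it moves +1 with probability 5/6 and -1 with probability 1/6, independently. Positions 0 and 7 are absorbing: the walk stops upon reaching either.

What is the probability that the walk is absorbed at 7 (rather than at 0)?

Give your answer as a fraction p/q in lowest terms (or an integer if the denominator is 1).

Answer: 19525/19531

Derivation:
Biased walk: p = 5/6, q = 1/6, r = q/p = 1/5
Gambler's ruin: P(hit 7 before 0 | start at 5) = (1 - r^a)/(1 - r^N)
r^5 = 1/3125; r^7 = 1/78125
P = (1 - 1/3125) / (1 - 1/78125) = 3124/3125 / 78124/78125 = 19525/19531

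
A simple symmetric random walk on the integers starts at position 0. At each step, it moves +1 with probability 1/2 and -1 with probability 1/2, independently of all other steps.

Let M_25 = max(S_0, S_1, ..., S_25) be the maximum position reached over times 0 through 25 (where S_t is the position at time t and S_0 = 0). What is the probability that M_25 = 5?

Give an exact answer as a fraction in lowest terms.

Let M_25 = max(S_0,...,S_25). Use the reflection principle: for j ≥ 1, #{paths with M_25 ≥ j} = #{S_25 ≥ j} + #{S_25 ≥ j+1}.
By reflection, #{M_25 ≥ 5} = #{S_25 ≥ 5} + #{S_25 ≥ 6} = 7119516 + 3850756 = 10970272.
#{M_25 ≥ 6} = #{S_25 ≥ 6} + #{S_25 ≥ 7} = 3850756 + 3850756 = 7701512.
#{M_25 = 5} = 10970272 - 7701512 = 3268760.
P(M_25 = 5) = 3268760/33554432 = 408595/4194304

Answer: 408595/4194304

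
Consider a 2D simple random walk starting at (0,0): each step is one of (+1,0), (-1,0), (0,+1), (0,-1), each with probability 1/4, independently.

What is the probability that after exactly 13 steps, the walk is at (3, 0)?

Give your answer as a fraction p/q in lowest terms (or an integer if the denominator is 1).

Let h be the number of horizontal steps (so 13-h are vertical). To end at (3,0) need (h+3)/2 right-steps and ((13-h)+0)/2 up-steps.
Sum over h with 3 ≤ h ≤ 13, h ≡ 1 (mod 2), 13-h ≡ 0 (mod 2):
h=3: C(13,3)·C(3,3)·C(10,5) = 286·1·252 = 72072
h=5: C(13,5)·C(5,4)·C(8,4) = 1287·5·70 = 450450
h=7: C(13,7)·C(7,5)·C(6,3) = 1716·21·20 = 720720
h=9: C(13,9)·C(9,6)·C(4,2) = 715·84·6 = 360360
h=11: C(13,11)·C(11,7)·C(2,1) = 78·330·2 = 51480
h=13: C(13,13)·C(13,8)·C(0,0) = 1·1287·1 = 1287
Total favorable: 1656369
Total paths: 4^13 = 67108864
P = 1656369/67108864 = 1656369/67108864

Answer: 1656369/67108864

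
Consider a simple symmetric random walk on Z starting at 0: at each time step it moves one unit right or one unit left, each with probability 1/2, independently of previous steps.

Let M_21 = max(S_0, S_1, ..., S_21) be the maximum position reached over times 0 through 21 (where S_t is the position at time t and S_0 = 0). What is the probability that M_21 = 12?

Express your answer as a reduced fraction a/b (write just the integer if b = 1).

Let M_21 = max(S_0,...,S_21). Use the reflection principle: for j ≥ 1, #{paths with M_21 ≥ j} = #{S_21 ≥ j} + #{S_21 ≥ j+1}.
By reflection, #{M_21 ≥ 12} = #{S_21 ≥ 12} + #{S_21 ≥ 13} = 7547 + 7547 = 15094.
#{M_21 ≥ 13} = #{S_21 ≥ 13} + #{S_21 ≥ 14} = 7547 + 1562 = 9109.
#{M_21 = 12} = 15094 - 9109 = 5985.
P(M_21 = 12) = 5985/2097152 = 5985/2097152

Answer: 5985/2097152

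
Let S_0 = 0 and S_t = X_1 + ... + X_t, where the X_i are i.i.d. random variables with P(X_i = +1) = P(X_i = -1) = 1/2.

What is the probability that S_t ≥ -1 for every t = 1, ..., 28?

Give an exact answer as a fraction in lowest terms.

Let f(t,s) = #length-t paths at position s with S_1..S_t all ≥ -1.
f(t,s) = f(t-1,s-1) + f(t-1,s+1) for s ≥ -1; f(t,s) = 0 for s < -1.
t=0: f(0,0)=1
t=1: f(1,-1)=1 f(1,1)=1
t=2: f(2,0)=2 f(2,2)=1
t=3: f(3,-1)=2 f(3,1)=3 f(3,3)=1
t=4: f(4,0)=5 f(4,2)=4 f(4,4)=1
t=5: f(5,-1)=5 f(5,1)=9 f(5,3)=5 f(5,5)=1
t=6: f(6,0)=14 f(6,2)=14 f(6,4)=6 f(6,6)=1
t=7: f(7,-1)=14 f(7,1)=28 f(7,3)=20 f(7,5)=7 f(7,7)=1
t=8: f(8,0)=42 f(8,2)=48 f(8,4)=27 f(8,6)=8 f(8,8)=1
t=9: f(9,-1)=42 f(9,1)=90 f(9,3)=75 f(9,5)=35 f(9,7)=9 f(9,9)=1
t=10: f(10,0)=132 f(10,2)=165 f(10,4)=110 f(10,6)=44 f(10,8)=10 f(10,10)=1
t=11: f(11,-1)=132 f(11,1)=297 f(11,3)=275 f(11,5)=154 f(11,7)=54 f(11,9)=11 f(11,11)=1
t=12: f(12,0)=429 f(12,2)=572 f(12,4)=429 f(12,6)=208 f(12,8)=65 f(12,10)=12 f(12,12)=1
t=13: f(13,-1)=429 f(13,1)=1001 f(13,3)=1001 f(13,5)=637 f(13,7)=273 f(13,9)=77 f(13,11)=13 f(13,13)=1
t=14: f(14,0)=1430 f(14,2)=2002 f(14,4)=1638 f(14,6)=910 f(14,8)=350 f(14,10)=90 f(14,12)=14 f(14,14)=1
t=15: f(15,-1)=1430 f(15,1)=3432 f(15,3)=3640 f(15,5)=2548 f(15,7)=1260 f(15,9)=440 f(15,11)=104 f(15,13)=15 f(15,15)=1
t=16: f(16,0)=4862 f(16,2)=7072 f(16,4)=6188 f(16,6)=3808 f(16,8)=1700 f(16,10)=544 f(16,12)=119 f(16,14)=16 f(16,16)=1
t=17: f(17,-1)=4862 f(17,1)=11934 f(17,3)=13260 f(17,5)=9996 f(17,7)=5508 f(17,9)=2244 f(17,11)=663 f(17,13)=135 f(17,15)=17 f(17,17)=1
t=18: f(18,0)=16796 f(18,2)=25194 f(18,4)=23256 f(18,6)=15504 f(18,8)=7752 f(18,10)=2907 f(18,12)=798 f(18,14)=152 f(18,16)=18 f(18,18)=1
t=19: f(19,-1)=16796 f(19,1)=41990 f(19,3)=48450 f(19,5)=38760 f(19,7)=23256 f(19,9)=10659 f(19,11)=3705 f(19,13)=950 f(19,15)=170 f(19,17)=19 f(19,19)=1
t=20: f(20,0)=58786 f(20,2)=90440 f(20,4)=87210 f(20,6)=62016 f(20,8)=33915 f(20,10)=14364 f(20,12)=4655 f(20,14)=1120 f(20,16)=189 f(20,18)=20 f(20,20)=1
t=21: f(21,-1)=58786 f(21,1)=149226 f(21,3)=177650 f(21,5)=149226 f(21,7)=95931 f(21,9)=48279 f(21,11)=19019 f(21,13)=5775 f(21,15)=1309 f(21,17)=209 f(21,19)=21 f(21,21)=1
t=22: f(22,0)=208012 f(22,2)=326876 f(22,4)=326876 f(22,6)=245157 f(22,8)=144210 f(22,10)=67298 f(22,12)=24794 f(22,14)=7084 f(22,16)=1518 f(22,18)=230 f(22,20)=22 f(22,22)=1
t=23: f(23,-1)=208012 f(23,1)=534888 f(23,3)=653752 f(23,5)=572033 f(23,7)=389367 f(23,9)=211508 f(23,11)=92092 f(23,13)=31878 f(23,15)=8602 f(23,17)=1748 f(23,19)=252 f(23,21)=23 f(23,23)=1
t=24: f(24,0)=742900 f(24,2)=1188640 f(24,4)=1225785 f(24,6)=961400 f(24,8)=600875 f(24,10)=303600 f(24,12)=123970 f(24,14)=40480 f(24,16)=10350 f(24,18)=2000 f(24,20)=275 f(24,22)=24 f(24,24)=1
t=25: f(25,-1)=742900 f(25,1)=1931540 f(25,3)=2414425 f(25,5)=2187185 f(25,7)=1562275 f(25,9)=904475 f(25,11)=427570 f(25,13)=164450 f(25,15)=50830 f(25,17)=12350 f(25,19)=2275 f(25,21)=299 f(25,23)=25 f(25,25)=1
t=26: f(26,0)=2674440 f(26,2)=4345965 f(26,4)=4601610 f(26,6)=3749460 f(26,8)=2466750 f(26,10)=1332045 f(26,12)=592020 f(26,14)=215280 f(26,16)=63180 f(26,18)=14625 f(26,20)=2574 f(26,22)=324 f(26,24)=26 f(26,26)=1
t=27: f(27,-1)=2674440 f(27,1)=7020405 f(27,3)=8947575 f(27,5)=8351070 f(27,7)=6216210 f(27,9)=3798795 f(27,11)=1924065 f(27,13)=807300 f(27,15)=278460 f(27,17)=77805 f(27,19)=17199 f(27,21)=2898 f(27,23)=350 f(27,25)=27 f(27,27)=1
t=28: f(28,0)=9694845 f(28,2)=15967980 f(28,4)=17298645 f(28,6)=14567280 f(28,8)=10015005 f(28,10)=5722860 f(28,12)=2731365 f(28,14)=1085760 f(28,16)=356265 f(28,18)=95004 f(28,20)=20097 f(28,22)=3248 f(28,24)=377 f(28,26)=28 f(28,28)=1
Σ_s f(28,s) = 77558760
P = 77558760/268435456 = 9694845/33554432

Answer: 9694845/33554432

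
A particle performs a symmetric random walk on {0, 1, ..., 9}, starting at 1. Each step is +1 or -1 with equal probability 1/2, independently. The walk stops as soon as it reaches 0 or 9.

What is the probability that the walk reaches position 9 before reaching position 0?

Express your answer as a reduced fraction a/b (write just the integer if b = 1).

Answer: 1/9

Derivation:
Symmetric walk (p = 1/2): the harmonic-function argument gives P(hit 9 before 0 | start at 1) = a/N.
P = 1/9 = 1/9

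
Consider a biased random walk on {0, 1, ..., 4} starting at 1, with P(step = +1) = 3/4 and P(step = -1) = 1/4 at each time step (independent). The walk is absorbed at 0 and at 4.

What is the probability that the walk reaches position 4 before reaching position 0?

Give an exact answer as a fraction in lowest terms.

Answer: 27/40

Derivation:
Biased walk: p = 3/4, q = 1/4, r = q/p = 1/3
Gambler's ruin: P(hit 4 before 0 | start at 1) = (1 - r^a)/(1 - r^N)
r^1 = 1/3; r^4 = 1/81
P = (1 - 1/3) / (1 - 1/81) = 2/3 / 80/81 = 27/40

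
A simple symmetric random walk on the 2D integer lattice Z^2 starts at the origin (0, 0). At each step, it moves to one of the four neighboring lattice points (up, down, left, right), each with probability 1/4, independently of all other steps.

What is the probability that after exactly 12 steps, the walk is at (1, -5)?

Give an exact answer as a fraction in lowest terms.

Answer: 27225/4194304

Derivation:
Let h be the number of horizontal steps (so 12-h are vertical). To end at (1,-5) need (h+1)/2 right-steps and ((12-h)-5)/2 up-steps.
Sum over h with 1 ≤ h ≤ 7, h ≡ 1 (mod 2), 12-h ≡ 1 (mod 2):
h=1: C(12,1)·C(1,1)·C(11,3) = 12·1·165 = 1980
h=3: C(12,3)·C(3,2)·C(9,2) = 220·3·36 = 23760
h=5: C(12,5)·C(5,3)·C(7,1) = 792·10·7 = 55440
h=7: C(12,7)·C(7,4)·C(5,0) = 792·35·1 = 27720
Total favorable: 108900
Total paths: 4^12 = 16777216
P = 108900/16777216 = 27225/4194304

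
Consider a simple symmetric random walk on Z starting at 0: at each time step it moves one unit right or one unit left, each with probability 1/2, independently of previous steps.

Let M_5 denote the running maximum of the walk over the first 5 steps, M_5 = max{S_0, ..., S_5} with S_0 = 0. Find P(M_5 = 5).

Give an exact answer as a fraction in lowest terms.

Answer: 1/32

Derivation:
Let M_5 = max(S_0,...,S_5). Use the reflection principle: for j ≥ 1, #{paths with M_5 ≥ j} = #{S_5 ≥ j} + #{S_5 ≥ j+1}.
By reflection, #{M_5 ≥ 5} = #{S_5 ≥ 5} + #{S_5 ≥ 6} = 1 + 0 = 1.
#{M_5 ≥ 6} = #{S_5 ≥ 6} + #{S_5 ≥ 7} = 0 + 0 = 0.
#{M_5 = 5} = 1 - 0 = 1.
P(M_5 = 5) = 1/32 = 1/32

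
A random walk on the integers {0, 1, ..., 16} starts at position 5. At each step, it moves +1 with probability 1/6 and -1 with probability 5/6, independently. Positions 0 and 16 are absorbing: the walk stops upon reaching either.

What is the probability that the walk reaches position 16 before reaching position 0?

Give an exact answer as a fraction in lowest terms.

Answer: 781/38146972656

Derivation:
Biased walk: p = 1/6, q = 5/6, r = q/p = 5
Gambler's ruin: P(hit 16 before 0 | start at 5) = (1 - r^a)/(1 - r^N)
r^5 = 3125; r^16 = 152587890625
P = (1 - 3125) / (1 - 152587890625) = -3124 / -152587890624 = 781/38146972656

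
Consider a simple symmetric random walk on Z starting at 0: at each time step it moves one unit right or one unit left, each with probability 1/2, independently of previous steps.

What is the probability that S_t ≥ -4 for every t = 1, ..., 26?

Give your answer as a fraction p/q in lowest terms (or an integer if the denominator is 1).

Answer: 705755/1048576

Derivation:
Let f(t,s) = #length-t paths at position s with S_1..S_t all ≥ -4.
f(t,s) = f(t-1,s-1) + f(t-1,s+1) for s ≥ -4; f(t,s) = 0 for s < -4.
t=0: f(0,0)=1
t=1: f(1,-1)=1 f(1,1)=1
t=2: f(2,-2)=1 f(2,0)=2 f(2,2)=1
t=3: f(3,-3)=1 f(3,-1)=3 f(3,1)=3 f(3,3)=1
t=4: f(4,-4)=1 f(4,-2)=4 f(4,0)=6 f(4,2)=4 f(4,4)=1
t=5: f(5,-3)=5 f(5,-1)=10 f(5,1)=10 f(5,3)=5 f(5,5)=1
t=6: f(6,-4)=5 f(6,-2)=15 f(6,0)=20 f(6,2)=15 f(6,4)=6 f(6,6)=1
t=7: f(7,-3)=20 f(7,-1)=35 f(7,1)=35 f(7,3)=21 f(7,5)=7 f(7,7)=1
t=8: f(8,-4)=20 f(8,-2)=55 f(8,0)=70 f(8,2)=56 f(8,4)=28 f(8,6)=8 f(8,8)=1
t=9: f(9,-3)=75 f(9,-1)=125 f(9,1)=126 f(9,3)=84 f(9,5)=36 f(9,7)=9 f(9,9)=1
t=10: f(10,-4)=75 f(10,-2)=200 f(10,0)=251 f(10,2)=210 f(10,4)=120 f(10,6)=45 f(10,8)=10 f(10,10)=1
t=11: f(11,-3)=275 f(11,-1)=451 f(11,1)=461 f(11,3)=330 f(11,5)=165 f(11,7)=55 f(11,9)=11 f(11,11)=1
t=12: f(12,-4)=275 f(12,-2)=726 f(12,0)=912 f(12,2)=791 f(12,4)=495 f(12,6)=220 f(12,8)=66 f(12,10)=12 f(12,12)=1
t=13: f(13,-3)=1001 f(13,-1)=1638 f(13,1)=1703 f(13,3)=1286 f(13,5)=715 f(13,7)=286 f(13,9)=78 f(13,11)=13 f(13,13)=1
t=14: f(14,-4)=1001 f(14,-2)=2639 f(14,0)=3341 f(14,2)=2989 f(14,4)=2001 f(14,6)=1001 f(14,8)=364 f(14,10)=91 f(14,12)=14 f(14,14)=1
t=15: f(15,-3)=3640 f(15,-1)=5980 f(15,1)=6330 f(15,3)=4990 f(15,5)=3002 f(15,7)=1365 f(15,9)=455 f(15,11)=105 f(15,13)=15 f(15,15)=1
t=16: f(16,-4)=3640 f(16,-2)=9620 f(16,0)=12310 f(16,2)=11320 f(16,4)=7992 f(16,6)=4367 f(16,8)=1820 f(16,10)=560 f(16,12)=120 f(16,14)=16 f(16,16)=1
t=17: f(17,-3)=13260 f(17,-1)=21930 f(17,1)=23630 f(17,3)=19312 f(17,5)=12359 f(17,7)=6187 f(17,9)=2380 f(17,11)=680 f(17,13)=136 f(17,15)=17 f(17,17)=1
t=18: f(18,-4)=13260 f(18,-2)=35190 f(18,0)=45560 f(18,2)=42942 f(18,4)=31671 f(18,6)=18546 f(18,8)=8567 f(18,10)=3060 f(18,12)=816 f(18,14)=153 f(18,16)=18 f(18,18)=1
t=19: f(19,-3)=48450 f(19,-1)=80750 f(19,1)=88502 f(19,3)=74613 f(19,5)=50217 f(19,7)=27113 f(19,9)=11627 f(19,11)=3876 f(19,13)=969 f(19,15)=171 f(19,17)=19 f(19,19)=1
t=20: f(20,-4)=48450 f(20,-2)=129200 f(20,0)=169252 f(20,2)=163115 f(20,4)=124830 f(20,6)=77330 f(20,8)=38740 f(20,10)=15503 f(20,12)=4845 f(20,14)=1140 f(20,16)=190 f(20,18)=20 f(20,20)=1
t=21: f(21,-3)=177650 f(21,-1)=298452 f(21,1)=332367 f(21,3)=287945 f(21,5)=202160 f(21,7)=116070 f(21,9)=54243 f(21,11)=20348 f(21,13)=5985 f(21,15)=1330 f(21,17)=210 f(21,19)=21 f(21,21)=1
t=22: f(22,-4)=177650 f(22,-2)=476102 f(22,0)=630819 f(22,2)=620312 f(22,4)=490105 f(22,6)=318230 f(22,8)=170313 f(22,10)=74591 f(22,12)=26333 f(22,14)=7315 f(22,16)=1540 f(22,18)=231 f(22,20)=22 f(22,22)=1
t=23: f(23,-3)=653752 f(23,-1)=1106921 f(23,1)=1251131 f(23,3)=1110417 f(23,5)=808335 f(23,7)=488543 f(23,9)=244904 f(23,11)=100924 f(23,13)=33648 f(23,15)=8855 f(23,17)=1771 f(23,19)=253 f(23,21)=23 f(23,23)=1
t=24: f(24,-4)=653752 f(24,-2)=1760673 f(24,0)=2358052 f(24,2)=2361548 f(24,4)=1918752 f(24,6)=1296878 f(24,8)=733447 f(24,10)=345828 f(24,12)=134572 f(24,14)=42503 f(24,16)=10626 f(24,18)=2024 f(24,20)=276 f(24,22)=24 f(24,24)=1
t=25: f(25,-3)=2414425 f(25,-1)=4118725 f(25,1)=4719600 f(25,3)=4280300 f(25,5)=3215630 f(25,7)=2030325 f(25,9)=1079275 f(25,11)=480400 f(25,13)=177075 f(25,15)=53129 f(25,17)=12650 f(25,19)=2300 f(25,21)=300 f(25,23)=25 f(25,25)=1
t=26: f(26,-4)=2414425 f(26,-2)=6533150 f(26,0)=8838325 f(26,2)=8999900 f(26,4)=7495930 f(26,6)=5245955 f(26,8)=3109600 f(26,10)=1559675 f(26,12)=657475 f(26,14)=230204 f(26,16)=65779 f(26,18)=14950 f(26,20)=2600 f(26,22)=325 f(26,24)=26 f(26,26)=1
Σ_s f(26,s) = 45168320
P = 45168320/67108864 = 705755/1048576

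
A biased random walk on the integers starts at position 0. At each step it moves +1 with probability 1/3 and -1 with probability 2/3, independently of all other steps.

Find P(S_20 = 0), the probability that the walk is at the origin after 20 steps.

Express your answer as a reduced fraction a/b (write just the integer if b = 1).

To be at 0 after 20 steps: need exactly 10 steps of +1 and 10 of -1.
Number of such sequences: C(20,10) = 184756
Each has probability (1/3)^10 · (2/3)^10 = 1024/3486784401
P = 184756 · 1024/3486784401 = 189190144/3486784401

Answer: 189190144/3486784401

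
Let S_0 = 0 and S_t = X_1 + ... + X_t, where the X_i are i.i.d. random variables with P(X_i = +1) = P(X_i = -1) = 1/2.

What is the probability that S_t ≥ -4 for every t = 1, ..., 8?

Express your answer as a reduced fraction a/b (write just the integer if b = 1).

Let f(t,s) = #length-t paths at position s with S_1..S_t all ≥ -4.
f(t,s) = f(t-1,s-1) + f(t-1,s+1) for s ≥ -4; f(t,s) = 0 for s < -4.
t=0: f(0,0)=1
t=1: f(1,-1)=1 f(1,1)=1
t=2: f(2,-2)=1 f(2,0)=2 f(2,2)=1
t=3: f(3,-3)=1 f(3,-1)=3 f(3,1)=3 f(3,3)=1
t=4: f(4,-4)=1 f(4,-2)=4 f(4,0)=6 f(4,2)=4 f(4,4)=1
t=5: f(5,-3)=5 f(5,-1)=10 f(5,1)=10 f(5,3)=5 f(5,5)=1
t=6: f(6,-4)=5 f(6,-2)=15 f(6,0)=20 f(6,2)=15 f(6,4)=6 f(6,6)=1
t=7: f(7,-3)=20 f(7,-1)=35 f(7,1)=35 f(7,3)=21 f(7,5)=7 f(7,7)=1
t=8: f(8,-4)=20 f(8,-2)=55 f(8,0)=70 f(8,2)=56 f(8,4)=28 f(8,6)=8 f(8,8)=1
Σ_s f(8,s) = 238
P = 238/256 = 119/128

Answer: 119/128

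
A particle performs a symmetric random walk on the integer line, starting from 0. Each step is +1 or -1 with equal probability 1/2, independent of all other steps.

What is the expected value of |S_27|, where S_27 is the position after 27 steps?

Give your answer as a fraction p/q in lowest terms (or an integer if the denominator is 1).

S_27 takes values m ≡ 1 (mod 2) with |m| ≤ 27; P(S_27=m) = C(27,(27+m)/2)/2^27.
Total paths: 2^27 = 134217728
Distribution: P(S=-27)=1/134217728, P(S=-25)=27/134217728, P(S=-23)=351/134217728, P(S=-21)=2925/134217728, P(S=-19)=17550/134217728, P(S=-17)=80730/134217728, P(S=-15)=296010/134217728, P(S=-13)=888030/134217728, P(S=-11)=2220075/134217728, P(S=-9)=4686825/134217728, P(S=-7)=8436285/134217728, P(S=-5)=13037895/134217728, P(S=-3)=17383860/134217728, P(S=-1)=20058300/134217728, P(S=1)=20058300/134217728, P(S=3)=17383860/134217728, P(S=5)=13037895/134217728, P(S=7)=8436285/134217728, P(S=9)=4686825/134217728, P(S=11)=2220075/134217728, P(S=13)=888030/134217728, P(S=15)=296010/134217728, P(S=17)=80730/134217728, P(S=19)=17550/134217728, P(S=21)=2925/134217728, P(S=23)=351/134217728, P(S=25)=27/134217728, P(S=27)=1/134217728
E[|S_27|] = Σ_m |m|·P(S_27=m) = 561632400/134217728 = 35102025/8388608

Answer: 35102025/8388608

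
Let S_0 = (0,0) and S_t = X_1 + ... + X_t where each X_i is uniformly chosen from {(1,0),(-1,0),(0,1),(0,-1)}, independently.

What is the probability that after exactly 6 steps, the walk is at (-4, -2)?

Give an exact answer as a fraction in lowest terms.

Let h be the number of horizontal steps (so 6-h are vertical). To end at (-4,-2) need (h-4)/2 right-steps and ((6-h)-2)/2 up-steps.
Sum over h with 4 ≤ h ≤ 4, h ≡ 0 (mod 2), 6-h ≡ 0 (mod 2):
h=4: C(6,4)·C(4,0)·C(2,0) = 15·1·1 = 15
Total favorable: 15
Total paths: 4^6 = 4096
P = 15/4096 = 15/4096

Answer: 15/4096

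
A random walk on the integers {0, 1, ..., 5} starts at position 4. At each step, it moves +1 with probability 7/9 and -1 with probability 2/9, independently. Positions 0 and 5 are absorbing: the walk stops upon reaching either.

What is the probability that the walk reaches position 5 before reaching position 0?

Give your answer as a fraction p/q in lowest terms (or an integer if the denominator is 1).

Biased walk: p = 7/9, q = 2/9, r = q/p = 2/7
Gambler's ruin: P(hit 5 before 0 | start at 4) = (1 - r^a)/(1 - r^N)
r^4 = 16/2401; r^5 = 32/16807
P = (1 - 16/2401) / (1 - 32/16807) = 2385/2401 / 16775/16807 = 3339/3355

Answer: 3339/3355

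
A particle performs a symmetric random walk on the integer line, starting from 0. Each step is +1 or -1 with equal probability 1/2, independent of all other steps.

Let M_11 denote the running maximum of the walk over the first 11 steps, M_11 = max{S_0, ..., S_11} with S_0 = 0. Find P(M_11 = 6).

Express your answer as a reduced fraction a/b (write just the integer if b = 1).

Let M_11 = max(S_0,...,S_11). Use the reflection principle: for j ≥ 1, #{paths with M_11 ≥ j} = #{S_11 ≥ j} + #{S_11 ≥ j+1}.
By reflection, #{M_11 ≥ 6} = #{S_11 ≥ 6} + #{S_11 ≥ 7} = 67 + 67 = 134.
#{M_11 ≥ 7} = #{S_11 ≥ 7} + #{S_11 ≥ 8} = 67 + 12 = 79.
#{M_11 = 6} = 134 - 79 = 55.
P(M_11 = 6) = 55/2048 = 55/2048

Answer: 55/2048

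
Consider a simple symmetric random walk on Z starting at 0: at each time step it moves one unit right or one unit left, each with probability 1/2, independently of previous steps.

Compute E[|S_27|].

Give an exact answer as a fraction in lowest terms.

S_27 takes values m ≡ 1 (mod 2) with |m| ≤ 27; P(S_27=m) = C(27,(27+m)/2)/2^27.
Total paths: 2^27 = 134217728
Distribution: P(S=-27)=1/134217728, P(S=-25)=27/134217728, P(S=-23)=351/134217728, P(S=-21)=2925/134217728, P(S=-19)=17550/134217728, P(S=-17)=80730/134217728, P(S=-15)=296010/134217728, P(S=-13)=888030/134217728, P(S=-11)=2220075/134217728, P(S=-9)=4686825/134217728, P(S=-7)=8436285/134217728, P(S=-5)=13037895/134217728, P(S=-3)=17383860/134217728, P(S=-1)=20058300/134217728, P(S=1)=20058300/134217728, P(S=3)=17383860/134217728, P(S=5)=13037895/134217728, P(S=7)=8436285/134217728, P(S=9)=4686825/134217728, P(S=11)=2220075/134217728, P(S=13)=888030/134217728, P(S=15)=296010/134217728, P(S=17)=80730/134217728, P(S=19)=17550/134217728, P(S=21)=2925/134217728, P(S=23)=351/134217728, P(S=25)=27/134217728, P(S=27)=1/134217728
E[|S_27|] = Σ_m |m|·P(S_27=m) = 561632400/134217728 = 35102025/8388608

Answer: 35102025/8388608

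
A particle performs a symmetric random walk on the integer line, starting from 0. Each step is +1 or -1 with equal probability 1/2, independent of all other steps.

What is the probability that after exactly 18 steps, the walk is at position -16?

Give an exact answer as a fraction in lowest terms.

To reach position -16 after 18 steps: need 1 step of +1 and 17 of -1.
Favorable paths: C(18,1) = 18
Total paths: 2^18 = 262144
P = 18/262144 = 9/131072

Answer: 9/131072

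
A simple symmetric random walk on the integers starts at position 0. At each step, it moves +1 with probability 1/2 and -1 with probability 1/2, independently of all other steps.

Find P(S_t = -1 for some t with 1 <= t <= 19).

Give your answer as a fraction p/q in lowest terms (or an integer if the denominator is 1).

Answer: 215955/262144

Derivation:
Count via complement. Let g(t,s) = #length-t paths at position s with S_1..S_t all ≠ -1.
g(t,s) = g(t-1,s-1) + g(t-1,s+1) for s ≠ -1; g(t,-1) = 0.
t=0: g(0,0)=1
t=1: g(1,1)=1
t=2: g(2,0)=1 g(2,2)=1
t=3: g(3,1)=2 g(3,3)=1
t=4: g(4,0)=2 g(4,2)=3 g(4,4)=1
t=5: g(5,1)=5 g(5,3)=4 g(5,5)=1
t=6: g(6,0)=5 g(6,2)=9 g(6,4)=5 g(6,6)=1
t=7: g(7,1)=14 g(7,3)=14 g(7,5)=6 g(7,7)=1
t=8: g(8,0)=14 g(8,2)=28 g(8,4)=20 g(8,6)=7 g(8,8)=1
t=9: g(9,1)=42 g(9,3)=48 g(9,5)=27 g(9,7)=8 g(9,9)=1
t=10: g(10,0)=42 g(10,2)=90 g(10,4)=75 g(10,6)=35 g(10,8)=9 g(10,10)=1
t=11: g(11,1)=132 g(11,3)=165 g(11,5)=110 g(11,7)=44 g(11,9)=10 g(11,11)=1
t=12: g(12,0)=132 g(12,2)=297 g(12,4)=275 g(12,6)=154 g(12,8)=54 g(12,10)=11 g(12,12)=1
t=13: g(13,1)=429 g(13,3)=572 g(13,5)=429 g(13,7)=208 g(13,9)=65 g(13,11)=12 g(13,13)=1
t=14: g(14,0)=429 g(14,2)=1001 g(14,4)=1001 g(14,6)=637 g(14,8)=273 g(14,10)=77 g(14,12)=13 g(14,14)=1
t=15: g(15,1)=1430 g(15,3)=2002 g(15,5)=1638 g(15,7)=910 g(15,9)=350 g(15,11)=90 g(15,13)=14 g(15,15)=1
t=16: g(16,0)=1430 g(16,2)=3432 g(16,4)=3640 g(16,6)=2548 g(16,8)=1260 g(16,10)=440 g(16,12)=104 g(16,14)=15 g(16,16)=1
t=17: g(17,1)=4862 g(17,3)=7072 g(17,5)=6188 g(17,7)=3808 g(17,9)=1700 g(17,11)=544 g(17,13)=119 g(17,15)=16 g(17,17)=1
t=18: g(18,0)=4862 g(18,2)=11934 g(18,4)=13260 g(18,6)=9996 g(18,8)=5508 g(18,10)=2244 g(18,12)=663 g(18,14)=135 g(18,16)=17 g(18,18)=1
t=19: g(19,1)=16796 g(19,3)=25194 g(19,5)=23256 g(19,7)=15504 g(19,9)=7752 g(19,11)=2907 g(19,13)=798 g(19,15)=152 g(19,17)=18 g(19,19)=1
Paths never hitting -1: Σ_s g(19,s) = 92378
Paths hitting -1: 2^19 - 92378 = 431910
P = 431910/524288 = 215955/262144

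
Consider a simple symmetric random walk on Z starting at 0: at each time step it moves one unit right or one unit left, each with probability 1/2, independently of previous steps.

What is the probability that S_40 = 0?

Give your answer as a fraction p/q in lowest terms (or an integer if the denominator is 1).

To return to 0 after 40 steps: need exactly 20 steps of +1 and 20 of -1.
Favorable paths: C(40,20) = 137846528820
Total paths: 2^40 = 1099511627776
P = 137846528820/1099511627776 = 34461632205/274877906944

Answer: 34461632205/274877906944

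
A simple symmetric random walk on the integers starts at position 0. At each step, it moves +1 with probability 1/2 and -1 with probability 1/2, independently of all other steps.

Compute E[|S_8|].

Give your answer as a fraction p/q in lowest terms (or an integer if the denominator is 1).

Answer: 35/16

Derivation:
S_8 takes values m ≡ 0 (mod 2) with |m| ≤ 8; P(S_8=m) = C(8,(8+m)/2)/2^8.
Total paths: 2^8 = 256
Distribution: P(S=-8)=1/256, P(S=-6)=8/256, P(S=-4)=28/256, P(S=-2)=56/256, P(S=0)=70/256, P(S=2)=56/256, P(S=4)=28/256, P(S=6)=8/256, P(S=8)=1/256
E[|S_8|] = Σ_m |m|·P(S_8=m) = 560/256 = 35/16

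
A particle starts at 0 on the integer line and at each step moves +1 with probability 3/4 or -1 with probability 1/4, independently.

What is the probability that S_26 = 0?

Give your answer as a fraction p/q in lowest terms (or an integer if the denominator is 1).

Answer: 2072739474225/562949953421312

Derivation:
To be at 0 after 26 steps: need exactly 13 steps of +1 and 13 of -1.
Number of such sequences: C(26,13) = 10400600
Each has probability (3/4)^13 · (1/4)^13 = 1594323/4503599627370496
P = 10400600 · 1594323/4503599627370496 = 2072739474225/562949953421312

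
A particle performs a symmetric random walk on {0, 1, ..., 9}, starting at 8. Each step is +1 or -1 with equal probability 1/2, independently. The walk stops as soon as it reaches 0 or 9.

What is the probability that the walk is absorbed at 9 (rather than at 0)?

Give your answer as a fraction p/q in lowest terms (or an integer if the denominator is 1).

Answer: 8/9

Derivation:
Symmetric walk (p = 1/2): the harmonic-function argument gives P(hit 9 before 0 | start at 8) = a/N.
P = 8/9 = 8/9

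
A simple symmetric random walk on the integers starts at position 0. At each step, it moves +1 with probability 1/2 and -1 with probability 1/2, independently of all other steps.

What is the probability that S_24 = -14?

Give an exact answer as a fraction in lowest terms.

Answer: 5313/2097152

Derivation:
To reach position -14 after 24 steps: need 5 steps of +1 and 19 of -1.
Favorable paths: C(24,5) = 42504
Total paths: 2^24 = 16777216
P = 42504/16777216 = 5313/2097152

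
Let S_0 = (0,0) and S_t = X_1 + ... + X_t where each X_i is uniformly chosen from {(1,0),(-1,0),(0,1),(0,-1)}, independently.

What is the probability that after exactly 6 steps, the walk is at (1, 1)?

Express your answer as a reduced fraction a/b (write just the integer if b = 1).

Answer: 75/1024

Derivation:
Let h be the number of horizontal steps (so 6-h are vertical). To end at (1,1) need (h+1)/2 right-steps and ((6-h)+1)/2 up-steps.
Sum over h with 1 ≤ h ≤ 5, h ≡ 1 (mod 2), 6-h ≡ 1 (mod 2):
h=1: C(6,1)·C(1,1)·C(5,3) = 6·1·10 = 60
h=3: C(6,3)·C(3,2)·C(3,2) = 20·3·3 = 180
h=5: C(6,5)·C(5,3)·C(1,1) = 6·10·1 = 60
Total favorable: 300
Total paths: 4^6 = 4096
P = 300/4096 = 75/1024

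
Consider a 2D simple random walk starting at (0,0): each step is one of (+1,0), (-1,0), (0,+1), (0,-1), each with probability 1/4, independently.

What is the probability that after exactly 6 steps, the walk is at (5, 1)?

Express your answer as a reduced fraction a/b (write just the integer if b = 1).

Let h be the number of horizontal steps (so 6-h are vertical). To end at (5,1) need (h+5)/2 right-steps and ((6-h)+1)/2 up-steps.
Sum over h with 5 ≤ h ≤ 5, h ≡ 1 (mod 2), 6-h ≡ 1 (mod 2):
h=5: C(6,5)·C(5,5)·C(1,1) = 6·1·1 = 6
Total favorable: 6
Total paths: 4^6 = 4096
P = 6/4096 = 3/2048

Answer: 3/2048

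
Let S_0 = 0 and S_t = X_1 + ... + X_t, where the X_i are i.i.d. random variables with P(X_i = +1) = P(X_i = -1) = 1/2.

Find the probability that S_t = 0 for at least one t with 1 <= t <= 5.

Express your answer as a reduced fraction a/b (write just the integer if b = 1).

Count via complement. Let g(t,s) = #length-t paths at position s with S_1..S_t all ≠ 0.
g(t,s) = g(t-1,s-1) + g(t-1,s+1) for s ≠ 0; g(t,0) = 0.
t=0: g(0,0)=1
t=1: g(1,-1)=1 g(1,1)=1
t=2: g(2,-2)=1 g(2,2)=1
t=3: g(3,-3)=1 g(3,-1)=1 g(3,1)=1 g(3,3)=1
t=4: g(4,-4)=1 g(4,-2)=2 g(4,2)=2 g(4,4)=1
t=5: g(5,-5)=1 g(5,-3)=3 g(5,-1)=2 g(5,1)=2 g(5,3)=3 g(5,5)=1
Paths never hitting 0: Σ_s g(5,s) = 12
Paths hitting 0: 2^5 - 12 = 20
P = 20/32 = 5/8

Answer: 5/8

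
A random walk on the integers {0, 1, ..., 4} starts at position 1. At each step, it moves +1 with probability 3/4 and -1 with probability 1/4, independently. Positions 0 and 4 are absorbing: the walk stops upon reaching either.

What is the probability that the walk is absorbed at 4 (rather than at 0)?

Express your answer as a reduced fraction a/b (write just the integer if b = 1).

Answer: 27/40

Derivation:
Biased walk: p = 3/4, q = 1/4, r = q/p = 1/3
Gambler's ruin: P(hit 4 before 0 | start at 1) = (1 - r^a)/(1 - r^N)
r^1 = 1/3; r^4 = 1/81
P = (1 - 1/3) / (1 - 1/81) = 2/3 / 80/81 = 27/40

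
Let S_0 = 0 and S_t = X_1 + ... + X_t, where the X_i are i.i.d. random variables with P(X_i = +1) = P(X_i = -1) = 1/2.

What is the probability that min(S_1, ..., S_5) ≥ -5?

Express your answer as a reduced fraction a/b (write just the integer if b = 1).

Let f(t,s) = #length-t paths at position s with S_1..S_t all ≥ -5.
f(t,s) = f(t-1,s-1) + f(t-1,s+1) for s ≥ -5; f(t,s) = 0 for s < -5.
t=0: f(0,0)=1
t=1: f(1,-1)=1 f(1,1)=1
t=2: f(2,-2)=1 f(2,0)=2 f(2,2)=1
t=3: f(3,-3)=1 f(3,-1)=3 f(3,1)=3 f(3,3)=1
t=4: f(4,-4)=1 f(4,-2)=4 f(4,0)=6 f(4,2)=4 f(4,4)=1
t=5: f(5,-5)=1 f(5,-3)=5 f(5,-1)=10 f(5,1)=10 f(5,3)=5 f(5,5)=1
Σ_s f(5,s) = 32
P = 32/32 = 1

Answer: 1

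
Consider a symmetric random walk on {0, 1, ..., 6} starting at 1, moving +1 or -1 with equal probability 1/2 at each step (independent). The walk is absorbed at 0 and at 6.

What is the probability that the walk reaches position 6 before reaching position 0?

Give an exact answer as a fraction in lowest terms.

Answer: 1/6

Derivation:
Symmetric walk (p = 1/2): the harmonic-function argument gives P(hit 6 before 0 | start at 1) = a/N.
P = 1/6 = 1/6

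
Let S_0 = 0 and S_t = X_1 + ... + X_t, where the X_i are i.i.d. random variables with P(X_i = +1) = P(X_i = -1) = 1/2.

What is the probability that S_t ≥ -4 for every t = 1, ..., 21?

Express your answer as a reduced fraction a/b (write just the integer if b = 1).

Answer: 748391/1048576

Derivation:
Let f(t,s) = #length-t paths at position s with S_1..S_t all ≥ -4.
f(t,s) = f(t-1,s-1) + f(t-1,s+1) for s ≥ -4; f(t,s) = 0 for s < -4.
t=0: f(0,0)=1
t=1: f(1,-1)=1 f(1,1)=1
t=2: f(2,-2)=1 f(2,0)=2 f(2,2)=1
t=3: f(3,-3)=1 f(3,-1)=3 f(3,1)=3 f(3,3)=1
t=4: f(4,-4)=1 f(4,-2)=4 f(4,0)=6 f(4,2)=4 f(4,4)=1
t=5: f(5,-3)=5 f(5,-1)=10 f(5,1)=10 f(5,3)=5 f(5,5)=1
t=6: f(6,-4)=5 f(6,-2)=15 f(6,0)=20 f(6,2)=15 f(6,4)=6 f(6,6)=1
t=7: f(7,-3)=20 f(7,-1)=35 f(7,1)=35 f(7,3)=21 f(7,5)=7 f(7,7)=1
t=8: f(8,-4)=20 f(8,-2)=55 f(8,0)=70 f(8,2)=56 f(8,4)=28 f(8,6)=8 f(8,8)=1
t=9: f(9,-3)=75 f(9,-1)=125 f(9,1)=126 f(9,3)=84 f(9,5)=36 f(9,7)=9 f(9,9)=1
t=10: f(10,-4)=75 f(10,-2)=200 f(10,0)=251 f(10,2)=210 f(10,4)=120 f(10,6)=45 f(10,8)=10 f(10,10)=1
t=11: f(11,-3)=275 f(11,-1)=451 f(11,1)=461 f(11,3)=330 f(11,5)=165 f(11,7)=55 f(11,9)=11 f(11,11)=1
t=12: f(12,-4)=275 f(12,-2)=726 f(12,0)=912 f(12,2)=791 f(12,4)=495 f(12,6)=220 f(12,8)=66 f(12,10)=12 f(12,12)=1
t=13: f(13,-3)=1001 f(13,-1)=1638 f(13,1)=1703 f(13,3)=1286 f(13,5)=715 f(13,7)=286 f(13,9)=78 f(13,11)=13 f(13,13)=1
t=14: f(14,-4)=1001 f(14,-2)=2639 f(14,0)=3341 f(14,2)=2989 f(14,4)=2001 f(14,6)=1001 f(14,8)=364 f(14,10)=91 f(14,12)=14 f(14,14)=1
t=15: f(15,-3)=3640 f(15,-1)=5980 f(15,1)=6330 f(15,3)=4990 f(15,5)=3002 f(15,7)=1365 f(15,9)=455 f(15,11)=105 f(15,13)=15 f(15,15)=1
t=16: f(16,-4)=3640 f(16,-2)=9620 f(16,0)=12310 f(16,2)=11320 f(16,4)=7992 f(16,6)=4367 f(16,8)=1820 f(16,10)=560 f(16,12)=120 f(16,14)=16 f(16,16)=1
t=17: f(17,-3)=13260 f(17,-1)=21930 f(17,1)=23630 f(17,3)=19312 f(17,5)=12359 f(17,7)=6187 f(17,9)=2380 f(17,11)=680 f(17,13)=136 f(17,15)=17 f(17,17)=1
t=18: f(18,-4)=13260 f(18,-2)=35190 f(18,0)=45560 f(18,2)=42942 f(18,4)=31671 f(18,6)=18546 f(18,8)=8567 f(18,10)=3060 f(18,12)=816 f(18,14)=153 f(18,16)=18 f(18,18)=1
t=19: f(19,-3)=48450 f(19,-1)=80750 f(19,1)=88502 f(19,3)=74613 f(19,5)=50217 f(19,7)=27113 f(19,9)=11627 f(19,11)=3876 f(19,13)=969 f(19,15)=171 f(19,17)=19 f(19,19)=1
t=20: f(20,-4)=48450 f(20,-2)=129200 f(20,0)=169252 f(20,2)=163115 f(20,4)=124830 f(20,6)=77330 f(20,8)=38740 f(20,10)=15503 f(20,12)=4845 f(20,14)=1140 f(20,16)=190 f(20,18)=20 f(20,20)=1
t=21: f(21,-3)=177650 f(21,-1)=298452 f(21,1)=332367 f(21,3)=287945 f(21,5)=202160 f(21,7)=116070 f(21,9)=54243 f(21,11)=20348 f(21,13)=5985 f(21,15)=1330 f(21,17)=210 f(21,19)=21 f(21,21)=1
Σ_s f(21,s) = 1496782
P = 1496782/2097152 = 748391/1048576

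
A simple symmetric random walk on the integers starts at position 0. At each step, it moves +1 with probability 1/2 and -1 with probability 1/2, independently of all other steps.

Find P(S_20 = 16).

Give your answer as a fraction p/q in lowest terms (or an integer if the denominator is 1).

To reach position 16 after 20 steps: need 18 steps of +1 and 2 of -1.
Favorable paths: C(20,18) = 190
Total paths: 2^20 = 1048576
P = 190/1048576 = 95/524288

Answer: 95/524288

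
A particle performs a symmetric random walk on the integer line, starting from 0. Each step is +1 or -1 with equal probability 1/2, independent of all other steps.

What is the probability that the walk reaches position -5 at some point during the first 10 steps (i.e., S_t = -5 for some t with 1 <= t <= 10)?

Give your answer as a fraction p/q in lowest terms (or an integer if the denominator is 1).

Answer: 7/64

Derivation:
Count via complement. Let g(t,s) = #length-t paths at position s with S_1..S_t all ≠ -5.
g(t,s) = g(t-1,s-1) + g(t-1,s+1) for s ≠ -5; g(t,-5) = 0.
t=0: g(0,0)=1
t=1: g(1,-1)=1 g(1,1)=1
t=2: g(2,-2)=1 g(2,0)=2 g(2,2)=1
t=3: g(3,-3)=1 g(3,-1)=3 g(3,1)=3 g(3,3)=1
t=4: g(4,-4)=1 g(4,-2)=4 g(4,0)=6 g(4,2)=4 g(4,4)=1
t=5: g(5,-3)=5 g(5,-1)=10 g(5,1)=10 g(5,3)=5 g(5,5)=1
t=6: g(6,-4)=5 g(6,-2)=15 g(6,0)=20 g(6,2)=15 g(6,4)=6 g(6,6)=1
t=7: g(7,-3)=20 g(7,-1)=35 g(7,1)=35 g(7,3)=21 g(7,5)=7 g(7,7)=1
t=8: g(8,-4)=20 g(8,-2)=55 g(8,0)=70 g(8,2)=56 g(8,4)=28 g(8,6)=8 g(8,8)=1
t=9: g(9,-3)=75 g(9,-1)=125 g(9,1)=126 g(9,3)=84 g(9,5)=36 g(9,7)=9 g(9,9)=1
t=10: g(10,-4)=75 g(10,-2)=200 g(10,0)=251 g(10,2)=210 g(10,4)=120 g(10,6)=45 g(10,8)=10 g(10,10)=1
Paths never hitting -5: Σ_s g(10,s) = 912
Paths hitting -5: 2^10 - 912 = 112
P = 112/1024 = 7/64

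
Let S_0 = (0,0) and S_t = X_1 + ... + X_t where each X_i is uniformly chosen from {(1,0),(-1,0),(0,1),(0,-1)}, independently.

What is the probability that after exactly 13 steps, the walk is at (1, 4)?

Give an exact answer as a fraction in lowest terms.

Answer: 920205/67108864

Derivation:
Let h be the number of horizontal steps (so 13-h are vertical). To end at (1,4) need (h+1)/2 right-steps and ((13-h)+4)/2 up-steps.
Sum over h with 1 ≤ h ≤ 9, h ≡ 1 (mod 2), 13-h ≡ 0 (mod 2):
h=1: C(13,1)·C(1,1)·C(12,8) = 13·1·495 = 6435
h=3: C(13,3)·C(3,2)·C(10,7) = 286·3·120 = 102960
h=5: C(13,5)·C(5,3)·C(8,6) = 1287·10·28 = 360360
h=7: C(13,7)·C(7,4)·C(6,5) = 1716·35·6 = 360360
h=9: C(13,9)·C(9,5)·C(4,4) = 715·126·1 = 90090
Total favorable: 920205
Total paths: 4^13 = 67108864
P = 920205/67108864 = 920205/67108864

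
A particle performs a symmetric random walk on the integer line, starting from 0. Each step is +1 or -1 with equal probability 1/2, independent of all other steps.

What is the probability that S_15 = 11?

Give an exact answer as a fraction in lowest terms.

Answer: 105/32768

Derivation:
To reach position 11 after 15 steps: need 13 steps of +1 and 2 of -1.
Favorable paths: C(15,13) = 105
Total paths: 2^15 = 32768
P = 105/32768 = 105/32768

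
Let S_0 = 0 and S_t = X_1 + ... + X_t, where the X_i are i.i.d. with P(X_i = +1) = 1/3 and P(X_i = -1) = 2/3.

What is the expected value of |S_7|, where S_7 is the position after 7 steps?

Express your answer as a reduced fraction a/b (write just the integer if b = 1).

Answer: 2107/729

Derivation:
S_7 takes values m ≡ 1 (mod 2) with |m| ≤ 7; P(S_7=m) = C(7,(7+m)/2) · (1/3)^((7+m)/2) · (2/3)^((7-m)/2).
Distribution: P(S=-7)=128/2187, P(S=-5)=448/2187, P(S=-3)=224/729, P(S=-1)=560/2187, P(S=1)=280/2187, P(S=3)=28/729, P(S=5)=14/2187, P(S=7)=1/2187
E[|S_7|] = Σ_m |m|·P(S_7=m) = 2107/729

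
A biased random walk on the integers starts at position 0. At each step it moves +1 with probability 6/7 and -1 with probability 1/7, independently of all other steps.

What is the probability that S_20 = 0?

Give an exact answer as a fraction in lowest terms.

To be at 0 after 20 steps: need exactly 10 steps of +1 and 10 of -1.
Number of such sequences: C(20,10) = 184756
Each has probability (6/7)^10 · (1/7)^10 = 60466176/79792266297612001
P = 184756 · 60466176/79792266297612001 = 11171488813056/79792266297612001

Answer: 11171488813056/79792266297612001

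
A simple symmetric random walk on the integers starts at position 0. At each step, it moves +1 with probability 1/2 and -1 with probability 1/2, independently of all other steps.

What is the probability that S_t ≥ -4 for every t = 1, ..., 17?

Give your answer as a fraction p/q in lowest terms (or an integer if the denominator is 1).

Answer: 24973/32768

Derivation:
Let f(t,s) = #length-t paths at position s with S_1..S_t all ≥ -4.
f(t,s) = f(t-1,s-1) + f(t-1,s+1) for s ≥ -4; f(t,s) = 0 for s < -4.
t=0: f(0,0)=1
t=1: f(1,-1)=1 f(1,1)=1
t=2: f(2,-2)=1 f(2,0)=2 f(2,2)=1
t=3: f(3,-3)=1 f(3,-1)=3 f(3,1)=3 f(3,3)=1
t=4: f(4,-4)=1 f(4,-2)=4 f(4,0)=6 f(4,2)=4 f(4,4)=1
t=5: f(5,-3)=5 f(5,-1)=10 f(5,1)=10 f(5,3)=5 f(5,5)=1
t=6: f(6,-4)=5 f(6,-2)=15 f(6,0)=20 f(6,2)=15 f(6,4)=6 f(6,6)=1
t=7: f(7,-3)=20 f(7,-1)=35 f(7,1)=35 f(7,3)=21 f(7,5)=7 f(7,7)=1
t=8: f(8,-4)=20 f(8,-2)=55 f(8,0)=70 f(8,2)=56 f(8,4)=28 f(8,6)=8 f(8,8)=1
t=9: f(9,-3)=75 f(9,-1)=125 f(9,1)=126 f(9,3)=84 f(9,5)=36 f(9,7)=9 f(9,9)=1
t=10: f(10,-4)=75 f(10,-2)=200 f(10,0)=251 f(10,2)=210 f(10,4)=120 f(10,6)=45 f(10,8)=10 f(10,10)=1
t=11: f(11,-3)=275 f(11,-1)=451 f(11,1)=461 f(11,3)=330 f(11,5)=165 f(11,7)=55 f(11,9)=11 f(11,11)=1
t=12: f(12,-4)=275 f(12,-2)=726 f(12,0)=912 f(12,2)=791 f(12,4)=495 f(12,6)=220 f(12,8)=66 f(12,10)=12 f(12,12)=1
t=13: f(13,-3)=1001 f(13,-1)=1638 f(13,1)=1703 f(13,3)=1286 f(13,5)=715 f(13,7)=286 f(13,9)=78 f(13,11)=13 f(13,13)=1
t=14: f(14,-4)=1001 f(14,-2)=2639 f(14,0)=3341 f(14,2)=2989 f(14,4)=2001 f(14,6)=1001 f(14,8)=364 f(14,10)=91 f(14,12)=14 f(14,14)=1
t=15: f(15,-3)=3640 f(15,-1)=5980 f(15,1)=6330 f(15,3)=4990 f(15,5)=3002 f(15,7)=1365 f(15,9)=455 f(15,11)=105 f(15,13)=15 f(15,15)=1
t=16: f(16,-4)=3640 f(16,-2)=9620 f(16,0)=12310 f(16,2)=11320 f(16,4)=7992 f(16,6)=4367 f(16,8)=1820 f(16,10)=560 f(16,12)=120 f(16,14)=16 f(16,16)=1
t=17: f(17,-3)=13260 f(17,-1)=21930 f(17,1)=23630 f(17,3)=19312 f(17,5)=12359 f(17,7)=6187 f(17,9)=2380 f(17,11)=680 f(17,13)=136 f(17,15)=17 f(17,17)=1
Σ_s f(17,s) = 99892
P = 99892/131072 = 24973/32768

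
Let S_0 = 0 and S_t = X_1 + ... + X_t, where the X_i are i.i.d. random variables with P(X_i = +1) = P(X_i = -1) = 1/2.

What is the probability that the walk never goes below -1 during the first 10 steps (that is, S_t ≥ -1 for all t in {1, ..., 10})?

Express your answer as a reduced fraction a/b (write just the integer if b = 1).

Answer: 231/512

Derivation:
Let f(t,s) = #length-t paths at position s with S_1..S_t all ≥ -1.
f(t,s) = f(t-1,s-1) + f(t-1,s+1) for s ≥ -1; f(t,s) = 0 for s < -1.
t=0: f(0,0)=1
t=1: f(1,-1)=1 f(1,1)=1
t=2: f(2,0)=2 f(2,2)=1
t=3: f(3,-1)=2 f(3,1)=3 f(3,3)=1
t=4: f(4,0)=5 f(4,2)=4 f(4,4)=1
t=5: f(5,-1)=5 f(5,1)=9 f(5,3)=5 f(5,5)=1
t=6: f(6,0)=14 f(6,2)=14 f(6,4)=6 f(6,6)=1
t=7: f(7,-1)=14 f(7,1)=28 f(7,3)=20 f(7,5)=7 f(7,7)=1
t=8: f(8,0)=42 f(8,2)=48 f(8,4)=27 f(8,6)=8 f(8,8)=1
t=9: f(9,-1)=42 f(9,1)=90 f(9,3)=75 f(9,5)=35 f(9,7)=9 f(9,9)=1
t=10: f(10,0)=132 f(10,2)=165 f(10,4)=110 f(10,6)=44 f(10,8)=10 f(10,10)=1
Σ_s f(10,s) = 462
P = 462/1024 = 231/512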